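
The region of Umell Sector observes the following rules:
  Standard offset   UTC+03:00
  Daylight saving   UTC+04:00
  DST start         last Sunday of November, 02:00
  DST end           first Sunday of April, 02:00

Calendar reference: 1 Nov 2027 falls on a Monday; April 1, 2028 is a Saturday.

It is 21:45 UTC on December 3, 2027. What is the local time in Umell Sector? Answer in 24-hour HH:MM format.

01:45

1 November 2027 is a Monday, so Sundays fall on 7, 14, 21, 28; the last is November 28.
1 April 2028 is a Saturday, so the first Sunday is April 2.
At the standard offset (UTC+03:00), 21:45 UTC + 3h = 00:45 Umell Sector standard time (rolling into the next day, 4 December 2027).
The standard-time date in Umell Sector, December 4, 2027, falls between 28 November 2027 and 2 April 2028, so daylight saving is in effect and Umell Sector is at UTC+04:00.
21:45 UTC + 4h = 01:45 local (rolling into the next day, 4 December 2027).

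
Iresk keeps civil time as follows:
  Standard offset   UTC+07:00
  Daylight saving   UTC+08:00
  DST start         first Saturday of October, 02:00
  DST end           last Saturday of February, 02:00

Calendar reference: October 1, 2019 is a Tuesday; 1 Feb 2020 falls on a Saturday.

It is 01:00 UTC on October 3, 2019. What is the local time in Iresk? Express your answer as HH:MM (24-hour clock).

08:00

1 October 2019 is a Tuesday, so the first Saturday is October 5.
1 February 2020 is a Saturday, so Saturdays fall on 1, 8, 15, 22, 29; the last is February 29.
At the standard offset (UTC+07:00), 01:00 UTC + 7h = 08:00 Iresk standard time.
Daylight saving runs 5 October 2019 – 29 February 2020; the standard-time date in Iresk, October 3, 2019, is outside that window, so Iresk is on standard time at UTC+07:00.
01:00 UTC + 7h = 08:00 local.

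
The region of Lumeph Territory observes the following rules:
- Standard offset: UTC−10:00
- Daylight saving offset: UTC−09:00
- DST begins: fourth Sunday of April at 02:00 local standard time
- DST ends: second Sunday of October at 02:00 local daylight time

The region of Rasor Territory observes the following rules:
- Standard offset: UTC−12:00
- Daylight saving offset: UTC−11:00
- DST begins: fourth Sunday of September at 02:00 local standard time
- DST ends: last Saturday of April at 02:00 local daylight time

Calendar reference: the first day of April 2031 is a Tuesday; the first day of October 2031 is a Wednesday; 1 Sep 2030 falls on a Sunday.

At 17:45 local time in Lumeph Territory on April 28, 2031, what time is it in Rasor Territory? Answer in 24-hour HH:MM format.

1 April 2031 is a Tuesday, so the first Sunday is April 6 and the fourth is April 27.
1 October 2031 is a Wednesday, so the first Sunday is October 5 and the second is October 12.
April 28, 2031 lies within the daylight-saving period (27 April – 12 October), so Lumeph Territory is on daylight time, UTC−09:00.
17:45 Lumeph Territory + 9h = 02:45 UTC (rolling into the next day, 29 April 2031).
1 September 2030 is a Sunday, so the first Sunday is September 1 and the fourth is September 22.
1 April 2031 is a Tuesday, so Saturdays fall on 5, 12, 19, 26; the last is April 26.
At the standard offset (UTC−12:00), 02:45 UTC − 12h = 14:45 Rasor Territory standard time (rolling into the previous day, 28 April 2031).
The standard-time date in Rasor Territory, April 28, 2031, does not fall between 22 September 2030 and 26 April 2031, so daylight saving is not in effect and Rasor Territory is at UTC−12:00.
02:45 UTC − 12h = 14:45 Rasor Territory (rolling into the previous day, 28 April 2031).

14:45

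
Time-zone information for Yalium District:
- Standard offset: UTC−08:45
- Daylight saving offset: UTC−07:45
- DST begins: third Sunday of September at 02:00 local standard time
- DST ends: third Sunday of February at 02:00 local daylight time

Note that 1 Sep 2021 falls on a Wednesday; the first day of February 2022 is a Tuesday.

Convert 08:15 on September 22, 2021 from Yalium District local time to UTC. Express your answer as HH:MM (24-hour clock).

16:00

1 September 2021 is a Wednesday, so the first Sunday is September 5 and the third is September 19.
1 February 2022 is a Tuesday, so the first Sunday is February 6 and the third is February 20.
Daylight saving runs 19 September 2021 – 20 February 2022; September 22, 2021 is inside that window, so Yalium District is at UTC−07:45.
08:15 local + 7h45m = 16:00 UTC.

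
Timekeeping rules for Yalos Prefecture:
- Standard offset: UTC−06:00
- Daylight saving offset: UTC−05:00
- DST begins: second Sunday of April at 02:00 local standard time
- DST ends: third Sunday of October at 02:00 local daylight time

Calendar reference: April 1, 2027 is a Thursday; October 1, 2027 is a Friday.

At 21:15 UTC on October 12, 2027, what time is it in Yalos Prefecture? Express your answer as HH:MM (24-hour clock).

16:15

1 April 2027 is a Thursday, so the first Sunday is April 4 and the second is April 11.
1 October 2027 is a Friday, so the first Sunday is October 3 and the third is October 17.
At the standard offset (UTC−06:00), 21:15 UTC − 6h = 15:15 Yalos Prefecture standard time.
Daylight saving runs 11 April – 17 October; the standard-time date in Yalos Prefecture, October 12, 2027, is inside that window, so Yalos Prefecture is at UTC−05:00.
21:15 UTC − 5h = 16:15 local.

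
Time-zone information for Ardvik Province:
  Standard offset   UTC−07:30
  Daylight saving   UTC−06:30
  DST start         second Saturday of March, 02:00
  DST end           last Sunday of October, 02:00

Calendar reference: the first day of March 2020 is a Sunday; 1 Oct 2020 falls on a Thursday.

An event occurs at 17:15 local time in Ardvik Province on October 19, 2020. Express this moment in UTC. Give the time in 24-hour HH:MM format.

23:45

1 March 2020 is a Sunday, so the first Saturday is March 7 and the second is March 14.
1 October 2020 is a Thursday, so Sundays fall on 4, 11, 18, 25; the last is October 25.
October 19, 2020 lies within the daylight-saving period (14 March – 25 October), so Ardvik Province is on daylight time, UTC−06:30.
17:15 local + 6h30m = 23:45 UTC.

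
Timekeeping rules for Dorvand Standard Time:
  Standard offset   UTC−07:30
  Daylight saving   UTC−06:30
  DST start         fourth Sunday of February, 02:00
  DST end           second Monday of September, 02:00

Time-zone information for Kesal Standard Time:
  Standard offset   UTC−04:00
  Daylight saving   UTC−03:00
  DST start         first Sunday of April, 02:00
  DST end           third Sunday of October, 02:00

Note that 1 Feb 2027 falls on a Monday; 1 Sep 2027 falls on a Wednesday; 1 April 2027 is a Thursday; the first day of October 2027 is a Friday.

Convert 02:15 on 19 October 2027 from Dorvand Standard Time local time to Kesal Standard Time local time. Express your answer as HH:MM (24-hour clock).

05:45

1 February 2027 is a Monday, so the first Sunday is February 7 and the fourth is February 28.
1 September 2027 is a Wednesday, so the first Monday is September 6 and the second is September 13.
Daylight saving runs 28 February – 13 September; 19 October 2027 is outside that window, so Dorvand Standard Time is on standard time at UTC−07:30.
02:15 Dorvand Standard Time + 7h30m = 09:45 UTC.
1 April 2027 is a Thursday, so the first Sunday is April 4.
1 October 2027 is a Friday, so the first Sunday is October 3 and the third is October 17.
At the standard offset (UTC−04:00), 09:45 UTC − 4h = 05:45 Kesal Standard Time standard time.
The standard-time date in Kesal Standard Time, 19 October 2027, does not fall between 4 April and 17 October, so daylight saving is not in effect and Kesal Standard Time is at UTC−04:00.
09:45 UTC − 4h = 05:45 Kesal Standard Time.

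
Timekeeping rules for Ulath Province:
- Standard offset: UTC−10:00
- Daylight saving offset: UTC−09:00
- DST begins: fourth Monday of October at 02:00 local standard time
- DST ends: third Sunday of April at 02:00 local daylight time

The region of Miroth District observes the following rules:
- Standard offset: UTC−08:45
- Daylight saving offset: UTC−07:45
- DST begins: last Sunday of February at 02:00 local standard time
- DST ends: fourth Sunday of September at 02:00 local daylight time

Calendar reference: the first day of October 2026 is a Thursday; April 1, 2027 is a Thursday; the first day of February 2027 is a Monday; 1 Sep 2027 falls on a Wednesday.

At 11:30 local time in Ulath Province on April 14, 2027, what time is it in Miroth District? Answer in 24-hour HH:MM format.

12:45

1 October 2026 is a Thursday, so the first Monday is October 5 and the fourth is October 26.
1 April 2027 is a Thursday, so the first Sunday is April 4 and the third is April 18.
April 14, 2027 lies within the daylight-saving period (26 October 2026 – 18 April 2027), so Ulath Province is on daylight time, UTC−09:00.
11:30 Ulath Province + 9h = 20:30 UTC.
1 February 2027 is a Monday, so Sundays fall on 7, 14, 21, 28; the last is February 28.
1 September 2027 is a Wednesday, so the first Sunday is September 5 and the fourth is September 26.
At the standard offset (UTC−08:45), 20:30 UTC − 8h45m = 11:45 Miroth District standard time.
Daylight saving runs 28 February – 26 September; the standard-time date in Miroth District, April 14, 2027, is inside that window, so Miroth District is at UTC−07:45.
20:30 UTC − 7h45m = 12:45 Miroth District.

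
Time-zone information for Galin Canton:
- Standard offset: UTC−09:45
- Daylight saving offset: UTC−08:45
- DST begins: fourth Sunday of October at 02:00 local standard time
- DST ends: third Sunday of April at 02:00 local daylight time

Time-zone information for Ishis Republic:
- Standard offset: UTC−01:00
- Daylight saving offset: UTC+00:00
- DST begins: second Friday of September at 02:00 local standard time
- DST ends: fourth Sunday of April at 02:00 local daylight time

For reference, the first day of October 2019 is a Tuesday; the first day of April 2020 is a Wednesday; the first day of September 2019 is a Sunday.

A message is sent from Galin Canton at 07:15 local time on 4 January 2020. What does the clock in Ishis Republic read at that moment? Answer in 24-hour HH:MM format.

16:00

1 October 2019 is a Tuesday, so the first Sunday is October 6 and the fourth is October 27.
1 April 2020 is a Wednesday, so the first Sunday is April 5 and the third is April 19.
Daylight saving runs 27 October 2019 – 19 April 2020; 4 January 2020 is inside that window, so Galin Canton is at UTC−08:45.
07:15 Galin Canton + 8h45m = 16:00 UTC.
1 September 2019 is a Sunday, so the first Friday is September 6 and the second is September 13.
1 April 2020 is a Wednesday, so the first Sunday is April 5 and the fourth is April 26.
At the standard offset (UTC−01:00), 16:00 UTC − 1h = 15:00 Ishis Republic standard time.
Daylight saving runs 13 September 2019 – 26 April 2020; the standard-time date in Ishis Republic, 4 January 2020, is inside that window, so Ishis Republic is at UTC+00:00.
16:00 UTC + 0h = 16:00 Ishis Republic.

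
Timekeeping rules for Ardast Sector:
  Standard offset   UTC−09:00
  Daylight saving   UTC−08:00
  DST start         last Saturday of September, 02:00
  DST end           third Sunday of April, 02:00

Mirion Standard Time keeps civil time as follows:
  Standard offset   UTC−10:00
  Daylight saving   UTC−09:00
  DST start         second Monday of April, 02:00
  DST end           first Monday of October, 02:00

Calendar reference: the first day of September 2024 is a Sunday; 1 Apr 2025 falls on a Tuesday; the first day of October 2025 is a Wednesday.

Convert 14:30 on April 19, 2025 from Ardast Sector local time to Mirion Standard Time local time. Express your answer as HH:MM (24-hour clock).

1 September 2024 is a Sunday, so Saturdays fall on 7, 14, 21, 28; the last is September 28.
1 April 2025 is a Tuesday, so the first Sunday is April 6 and the third is April 20.
April 19, 2025 falls between 28 September 2024 and 20 April 2025, so daylight saving is in effect and Ardast Sector is at UTC−08:00.
14:30 Ardast Sector + 8h = 22:30 UTC.
1 April 2025 is a Tuesday, so the first Monday is April 7 and the second is April 14.
1 October 2025 is a Wednesday, so the first Monday is October 6.
At the standard offset (UTC−10:00), 22:30 UTC − 10h = 12:30 Mirion Standard Time standard time.
The standard-time date in Mirion Standard Time, April 19, 2025, lies within the daylight-saving period (14 April – 6 October), so Mirion Standard Time is on daylight time, UTC−09:00.
22:30 UTC − 9h = 13:30 Mirion Standard Time.

13:30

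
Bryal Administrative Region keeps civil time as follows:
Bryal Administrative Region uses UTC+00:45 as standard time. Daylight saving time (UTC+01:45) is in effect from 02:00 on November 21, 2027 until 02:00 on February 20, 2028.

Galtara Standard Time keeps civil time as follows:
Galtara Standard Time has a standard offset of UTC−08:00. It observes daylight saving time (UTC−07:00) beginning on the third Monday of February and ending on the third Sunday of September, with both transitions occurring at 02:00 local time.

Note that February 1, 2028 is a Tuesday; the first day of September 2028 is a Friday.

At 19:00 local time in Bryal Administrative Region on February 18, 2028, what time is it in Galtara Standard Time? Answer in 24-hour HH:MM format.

09:15

Daylight saving runs 21 November 2027 – 20 February 2028; February 18, 2028 is inside that window, so Bryal Administrative Region is at UTC+01:45.
19:00 Bryal Administrative Region − 1h45m = 17:15 UTC.
1 February 2028 is a Tuesday, so the first Monday is February 7 and the third is February 21.
1 September 2028 is a Friday, so the first Sunday is September 3 and the third is September 17.
At the standard offset (UTC−08:00), 17:15 UTC − 8h = 09:15 Galtara Standard Time standard time.
Daylight saving runs 21 February – 17 September; the standard-time date in Galtara Standard Time, February 18, 2028, is outside that window, so Galtara Standard Time is on standard time at UTC−08:00.
17:15 UTC − 8h = 09:15 Galtara Standard Time.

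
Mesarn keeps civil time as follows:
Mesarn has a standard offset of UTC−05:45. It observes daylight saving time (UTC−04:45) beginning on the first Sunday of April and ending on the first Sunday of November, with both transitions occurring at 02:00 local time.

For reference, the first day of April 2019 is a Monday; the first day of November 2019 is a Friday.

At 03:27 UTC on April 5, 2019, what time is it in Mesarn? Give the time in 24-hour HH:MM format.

1 April 2019 is a Monday, so the first Sunday is April 7.
1 November 2019 is a Friday, so the first Sunday is November 3.
At the standard offset (UTC−05:45), 03:27 UTC − 5h45m = 21:42 Mesarn standard time (rolling into the previous day, 4 April 2019).
The standard-time date in Mesarn, April 4, 2019, does not fall between 7 April and 3 November, so daylight saving is not in effect and Mesarn is at UTC−05:45.
03:27 UTC − 5h45m = 21:42 local (rolling into the previous day, 4 April 2019).

21:42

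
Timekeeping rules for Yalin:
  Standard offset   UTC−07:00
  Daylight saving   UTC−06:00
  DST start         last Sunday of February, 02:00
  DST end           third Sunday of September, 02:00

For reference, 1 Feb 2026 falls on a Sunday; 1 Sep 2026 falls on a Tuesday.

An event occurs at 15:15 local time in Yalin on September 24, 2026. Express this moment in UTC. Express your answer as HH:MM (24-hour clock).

22:15

1 February 2026 is a Sunday, so Sundays fall on 1, 8, 15, 22; the last is February 22.
1 September 2026 is a Tuesday, so the first Sunday is September 6 and the third is September 20.
Daylight saving runs 22 February – 20 September; September 24, 2026 is outside that window, so Yalin is on standard time at UTC−07:00.
15:15 local + 7h = 22:15 UTC.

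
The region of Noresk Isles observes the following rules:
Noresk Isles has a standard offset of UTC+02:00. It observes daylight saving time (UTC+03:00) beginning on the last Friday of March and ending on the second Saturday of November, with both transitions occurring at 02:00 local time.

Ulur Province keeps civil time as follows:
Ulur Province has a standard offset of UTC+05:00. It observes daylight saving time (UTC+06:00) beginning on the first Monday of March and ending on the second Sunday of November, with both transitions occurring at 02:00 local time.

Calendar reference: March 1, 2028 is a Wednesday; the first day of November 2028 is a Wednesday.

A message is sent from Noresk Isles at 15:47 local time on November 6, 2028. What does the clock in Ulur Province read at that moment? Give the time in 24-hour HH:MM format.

1 March 2028 is a Wednesday, so Fridays fall on 3, 10, 17, 24, 31; the last is March 31.
1 November 2028 is a Wednesday, so the first Saturday is November 4 and the second is November 11.
November 6, 2028 falls between 31 March and 11 November, so daylight saving is in effect and Noresk Isles is at UTC+03:00.
15:47 Noresk Isles − 3h = 12:47 UTC.
1 March 2028 is a Wednesday, so the first Monday is March 6.
1 November 2028 is a Wednesday, so the first Sunday is November 5 and the second is November 12.
At the standard offset (UTC+05:00), 12:47 UTC + 5h = 17:47 Ulur Province standard time.
The standard-time date in Ulur Province, November 6, 2028, falls between 6 March and 12 November, so daylight saving is in effect and Ulur Province is at UTC+06:00.
12:47 UTC + 6h = 18:47 Ulur Province.

18:47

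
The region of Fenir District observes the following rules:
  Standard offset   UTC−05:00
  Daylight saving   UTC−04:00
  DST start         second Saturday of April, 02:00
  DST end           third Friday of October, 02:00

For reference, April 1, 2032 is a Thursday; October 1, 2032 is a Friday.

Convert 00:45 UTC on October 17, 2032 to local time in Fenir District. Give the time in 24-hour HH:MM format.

19:45

1 April 2032 is a Thursday, so the first Saturday is April 3 and the second is April 10.
1 October 2032 is a Friday, so the first Friday is October 1 and the third is October 15.
At the standard offset (UTC−05:00), 00:45 UTC − 5h = 19:45 Fenir District standard time (rolling into the previous day, 16 October 2032).
The standard-time date in Fenir District, October 16, 2032, is outside the daylight-saving period (10 April – 15 October), so Fenir District is on standard time, UTC−05:00.
00:45 UTC − 5h = 19:45 local (rolling into the previous day, 16 October 2032).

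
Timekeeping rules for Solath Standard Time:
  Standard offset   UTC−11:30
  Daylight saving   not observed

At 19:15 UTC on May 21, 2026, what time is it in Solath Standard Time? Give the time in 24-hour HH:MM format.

07:45

Solath Standard Time stays on UTC−11:30 all year.
19:15 UTC − 11h30m = 07:45 local.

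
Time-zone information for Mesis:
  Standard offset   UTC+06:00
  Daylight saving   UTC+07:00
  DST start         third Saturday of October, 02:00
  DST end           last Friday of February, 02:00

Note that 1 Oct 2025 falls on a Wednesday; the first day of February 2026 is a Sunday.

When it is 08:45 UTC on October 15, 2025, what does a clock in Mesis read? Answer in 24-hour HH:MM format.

14:45

1 October 2025 is a Wednesday, so the first Saturday is October 4 and the third is October 18.
1 February 2026 is a Sunday, so Fridays fall on 6, 13, 20, 27; the last is February 27.
At the standard offset (UTC+06:00), 08:45 UTC + 6h = 14:45 Mesis standard time.
The standard-time date in Mesis, October 15, 2025, is outside the daylight-saving period (18 October 2025 – 27 February 2026), so Mesis is on standard time, UTC+06:00.
08:45 UTC + 6h = 14:45 local.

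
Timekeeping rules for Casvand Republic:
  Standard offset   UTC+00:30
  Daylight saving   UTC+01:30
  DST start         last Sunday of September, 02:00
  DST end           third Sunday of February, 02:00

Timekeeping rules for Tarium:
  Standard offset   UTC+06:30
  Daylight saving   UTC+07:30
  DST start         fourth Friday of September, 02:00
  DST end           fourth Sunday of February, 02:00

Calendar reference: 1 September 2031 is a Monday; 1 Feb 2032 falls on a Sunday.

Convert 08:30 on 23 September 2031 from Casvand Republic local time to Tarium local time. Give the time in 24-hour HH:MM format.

14:30

1 September 2031 is a Monday, so Sundays fall on 7, 14, 21, 28; the last is September 28.
1 February 2032 is a Sunday, so the first Sunday is February 1 and the third is February 15.
Daylight saving runs 28 September 2031 – 15 February 2032; 23 September 2031 is outside that window, so Casvand Republic is on standard time at UTC+00:30.
08:30 Casvand Republic − 0h30m = 08:00 UTC.
1 September 2031 is a Monday, so the first Friday is September 5 and the fourth is September 26.
1 February 2032 is a Sunday, so the first Sunday is February 1 and the fourth is February 22.
At the standard offset (UTC+06:30), 08:00 UTC + 6h30m = 14:30 Tarium standard time.
The standard-time date in Tarium, 23 September 2031, does not fall between 26 September 2031 and 22 February 2032, so daylight saving is not in effect and Tarium is at UTC+06:30.
08:00 UTC + 6h30m = 14:30 Tarium.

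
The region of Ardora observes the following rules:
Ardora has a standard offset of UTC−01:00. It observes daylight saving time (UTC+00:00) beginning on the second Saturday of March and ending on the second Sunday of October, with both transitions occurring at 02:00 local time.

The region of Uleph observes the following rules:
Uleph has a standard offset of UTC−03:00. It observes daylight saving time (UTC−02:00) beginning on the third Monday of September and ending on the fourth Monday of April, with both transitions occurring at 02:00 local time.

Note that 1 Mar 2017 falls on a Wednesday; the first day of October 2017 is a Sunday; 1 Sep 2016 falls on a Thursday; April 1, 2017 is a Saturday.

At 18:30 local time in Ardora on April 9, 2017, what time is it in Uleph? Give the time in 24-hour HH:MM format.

1 March 2017 is a Wednesday, so the first Saturday is March 4 and the second is March 11.
1 October 2017 is a Sunday, so the first Sunday is October 1 and the second is October 8.
Daylight saving runs 11 March – 8 October; April 9, 2017 is inside that window, so Ardora is at UTC+00:00.
18:30 Ardora − 0h = 18:30 UTC.
1 September 2016 is a Thursday, so the first Monday is September 5 and the third is September 19.
1 April 2017 is a Saturday, so the first Monday is April 3 and the fourth is April 24.
At the standard offset (UTC−03:00), 18:30 UTC − 3h = 15:30 Uleph standard time.
The standard-time date in Uleph, April 9, 2017, lies within the daylight-saving period (19 September 2016 – 24 April 2017), so Uleph is on daylight time, UTC−02:00.
18:30 UTC − 2h = 16:30 Uleph.

16:30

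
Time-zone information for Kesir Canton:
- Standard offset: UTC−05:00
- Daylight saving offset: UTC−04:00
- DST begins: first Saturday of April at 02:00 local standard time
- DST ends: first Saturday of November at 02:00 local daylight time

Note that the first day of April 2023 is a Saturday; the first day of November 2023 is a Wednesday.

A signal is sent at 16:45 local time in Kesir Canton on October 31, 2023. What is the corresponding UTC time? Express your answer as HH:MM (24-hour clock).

20:45

1 April 2023 is a Saturday, so the first Saturday is April 1.
1 November 2023 is a Wednesday, so the first Saturday is November 4.
October 31, 2023 lies within the daylight-saving period (1 April – 4 November), so Kesir Canton is on daylight time, UTC−04:00.
16:45 local + 4h = 20:45 UTC.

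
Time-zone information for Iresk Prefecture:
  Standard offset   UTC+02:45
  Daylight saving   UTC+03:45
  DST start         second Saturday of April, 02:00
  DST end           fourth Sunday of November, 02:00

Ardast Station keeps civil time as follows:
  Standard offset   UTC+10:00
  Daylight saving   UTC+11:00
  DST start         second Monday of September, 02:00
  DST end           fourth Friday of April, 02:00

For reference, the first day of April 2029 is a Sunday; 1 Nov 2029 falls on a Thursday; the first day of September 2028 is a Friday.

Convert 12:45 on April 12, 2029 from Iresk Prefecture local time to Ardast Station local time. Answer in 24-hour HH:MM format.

1 April 2029 is a Sunday, so the first Saturday is April 7 and the second is April 14.
1 November 2029 is a Thursday, so the first Sunday is November 4 and the fourth is November 25.
April 12, 2029 is outside the daylight-saving period (14 April – 25 November), so Iresk Prefecture is on standard time, UTC+02:45.
12:45 Iresk Prefecture − 2h45m = 10:00 UTC.
1 September 2028 is a Friday, so the first Monday is September 4 and the second is September 11.
1 April 2029 is a Sunday, so the first Friday is April 6 and the fourth is April 27.
At the standard offset (UTC+10:00), 10:00 UTC + 10h = 20:00 Ardast Station standard time.
Daylight saving runs 11 September 2028 – 27 April 2029; the standard-time date in Ardast Station, April 12, 2029, is inside that window, so Ardast Station is at UTC+11:00.
10:00 UTC + 11h = 21:00 Ardast Station.

21:00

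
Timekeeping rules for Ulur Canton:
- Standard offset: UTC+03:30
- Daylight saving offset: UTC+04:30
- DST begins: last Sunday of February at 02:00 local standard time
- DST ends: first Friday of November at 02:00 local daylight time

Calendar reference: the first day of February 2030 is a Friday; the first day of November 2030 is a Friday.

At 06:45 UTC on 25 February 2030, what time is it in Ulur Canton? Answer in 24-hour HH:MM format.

11:15

1 February 2030 is a Friday, so Sundays fall on 3, 10, 17, 24; the last is February 24.
1 November 2030 is a Friday, so the first Friday is November 1.
At the standard offset (UTC+03:30), 06:45 UTC + 3h30m = 10:15 Ulur Canton standard time.
Daylight saving runs 24 February – 1 November; the standard-time date in Ulur Canton, 25 February 2030, is inside that window, so Ulur Canton is at UTC+04:30.
06:45 UTC + 4h30m = 11:15 local.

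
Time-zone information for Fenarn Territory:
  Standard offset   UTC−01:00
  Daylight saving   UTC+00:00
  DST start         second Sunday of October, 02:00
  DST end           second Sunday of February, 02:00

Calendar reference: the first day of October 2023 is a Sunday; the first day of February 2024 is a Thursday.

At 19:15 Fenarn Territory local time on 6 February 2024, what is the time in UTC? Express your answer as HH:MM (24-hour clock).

19:15

1 October 2023 is a Sunday, so the first Sunday is October 1 and the second is October 8.
1 February 2024 is a Thursday, so the first Sunday is February 4 and the second is February 11.
6 February 2024 lies within the daylight-saving period (8 October 2023 – 11 February 2024), so Fenarn Territory is on daylight time, UTC+00:00.
19:15 local − 0h = 19:15 UTC.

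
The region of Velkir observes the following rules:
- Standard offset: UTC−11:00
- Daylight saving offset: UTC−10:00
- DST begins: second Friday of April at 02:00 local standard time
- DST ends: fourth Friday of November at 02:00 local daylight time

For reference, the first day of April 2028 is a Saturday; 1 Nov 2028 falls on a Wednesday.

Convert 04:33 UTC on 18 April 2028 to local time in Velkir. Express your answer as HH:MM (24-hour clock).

1 April 2028 is a Saturday, so the first Friday is April 7 and the second is April 14.
1 November 2028 is a Wednesday, so the first Friday is November 3 and the fourth is November 24.
At the standard offset (UTC−11:00), 04:33 UTC − 11h = 17:33 Velkir standard time (rolling into the previous day, 17 April 2028).
The standard-time date in Velkir, 17 April 2028, lies within the daylight-saving period (14 April – 24 November), so Velkir is on daylight time, UTC−10:00.
04:33 UTC − 10h = 18:33 local (rolling into the previous day, 17 April 2028).

18:33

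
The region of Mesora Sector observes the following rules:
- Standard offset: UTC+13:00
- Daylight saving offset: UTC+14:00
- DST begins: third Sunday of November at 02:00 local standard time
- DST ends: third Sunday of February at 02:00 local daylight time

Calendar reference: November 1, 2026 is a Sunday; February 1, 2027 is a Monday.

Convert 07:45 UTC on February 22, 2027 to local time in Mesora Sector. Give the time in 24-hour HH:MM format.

1 November 2026 is a Sunday, so the first Sunday is November 1 and the third is November 15.
1 February 2027 is a Monday, so the first Sunday is February 7 and the third is February 21.
At the standard offset (UTC+13:00), 07:45 UTC + 13h = 20:45 Mesora Sector standard time.
The standard-time date in Mesora Sector, February 22, 2027, does not fall between 15 November 2026 and 21 February 2027, so daylight saving is not in effect and Mesora Sector is at UTC+13:00.
07:45 UTC + 13h = 20:45 local.

20:45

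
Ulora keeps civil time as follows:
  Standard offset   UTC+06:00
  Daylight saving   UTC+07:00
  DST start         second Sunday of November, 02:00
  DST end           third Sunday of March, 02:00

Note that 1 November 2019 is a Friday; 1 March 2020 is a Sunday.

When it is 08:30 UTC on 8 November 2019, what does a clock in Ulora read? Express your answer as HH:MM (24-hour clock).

14:30

1 November 2019 is a Friday, so the first Sunday is November 3 and the second is November 10.
1 March 2020 is a Sunday, so the first Sunday is March 1 and the third is March 15.
At the standard offset (UTC+06:00), 08:30 UTC + 6h = 14:30 Ulora standard time.
The standard-time date in Ulora, 8 November 2019, does not fall between 10 November 2019 and 15 March 2020, so daylight saving is not in effect and Ulora is at UTC+06:00.
08:30 UTC + 6h = 14:30 local.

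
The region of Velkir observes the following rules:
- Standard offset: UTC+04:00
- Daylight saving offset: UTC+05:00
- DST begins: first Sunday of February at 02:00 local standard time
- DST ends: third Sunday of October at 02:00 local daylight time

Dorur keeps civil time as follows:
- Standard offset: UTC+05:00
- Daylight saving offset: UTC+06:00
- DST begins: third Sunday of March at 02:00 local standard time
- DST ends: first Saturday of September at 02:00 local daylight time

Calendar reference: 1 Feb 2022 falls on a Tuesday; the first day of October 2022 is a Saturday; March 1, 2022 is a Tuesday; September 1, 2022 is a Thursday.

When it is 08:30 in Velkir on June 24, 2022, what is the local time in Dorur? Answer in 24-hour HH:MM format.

1 February 2022 is a Tuesday, so the first Sunday is February 6.
1 October 2022 is a Saturday, so the first Sunday is October 2 and the third is October 16.
June 24, 2022 lies within the daylight-saving period (6 February – 16 October), so Velkir is on daylight time, UTC+05:00.
08:30 Velkir − 5h = 03:30 UTC.
1 March 2022 is a Tuesday, so the first Sunday is March 6 and the third is March 20.
1 September 2022 is a Thursday, so the first Saturday is September 3.
At the standard offset (UTC+05:00), 03:30 UTC + 5h = 08:30 Dorur standard time.
The standard-time date in Dorur, June 24, 2022, lies within the daylight-saving period (20 March – 3 September), so Dorur is on daylight time, UTC+06:00.
03:30 UTC + 6h = 09:30 Dorur.

09:30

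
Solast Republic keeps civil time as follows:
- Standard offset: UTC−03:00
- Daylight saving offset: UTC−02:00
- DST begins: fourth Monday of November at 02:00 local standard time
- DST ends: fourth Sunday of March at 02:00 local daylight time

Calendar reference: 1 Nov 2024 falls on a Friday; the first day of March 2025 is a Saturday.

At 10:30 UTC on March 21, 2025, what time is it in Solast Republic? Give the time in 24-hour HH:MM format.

08:30

1 November 2024 is a Friday, so the first Monday is November 4 and the fourth is November 25.
1 March 2025 is a Saturday, so the first Sunday is March 2 and the fourth is March 23.
At the standard offset (UTC−03:00), 10:30 UTC − 3h = 07:30 Solast Republic standard time.
Daylight saving runs 25 November 2024 – 23 March 2025; the standard-time date in Solast Republic, March 21, 2025, is inside that window, so Solast Republic is at UTC−02:00.
10:30 UTC − 2h = 08:30 local.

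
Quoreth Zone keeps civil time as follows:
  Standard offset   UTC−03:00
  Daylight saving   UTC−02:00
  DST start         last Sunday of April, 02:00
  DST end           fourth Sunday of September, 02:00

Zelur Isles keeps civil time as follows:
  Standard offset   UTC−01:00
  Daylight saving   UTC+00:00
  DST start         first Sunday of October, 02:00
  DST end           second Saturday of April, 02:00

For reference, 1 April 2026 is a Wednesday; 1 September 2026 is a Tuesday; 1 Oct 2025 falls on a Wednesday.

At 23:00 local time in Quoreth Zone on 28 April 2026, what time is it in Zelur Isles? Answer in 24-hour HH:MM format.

1 April 2026 is a Wednesday, so Sundays fall on 5, 12, 19, 26; the last is April 26.
1 September 2026 is a Tuesday, so the first Sunday is September 6 and the fourth is September 27.
Daylight saving runs 26 April – 27 September; 28 April 2026 is inside that window, so Quoreth Zone is at UTC−02:00.
23:00 Quoreth Zone + 2h = 01:00 UTC (rolling into the next day, 29 April 2026).
1 October 2025 is a Wednesday, so the first Sunday is October 5.
1 April 2026 is a Wednesday, so the first Saturday is April 4 and the second is April 11.
At the standard offset (UTC−01:00), 01:00 UTC − 1h = 00:00 Zelur Isles standard time.
The standard-time date in Zelur Isles, 29 April 2026, does not fall between 5 October 2025 and 11 April 2026, so daylight saving is not in effect and Zelur Isles is at UTC−01:00.
01:00 UTC − 1h = 00:00 Zelur Isles.

00:00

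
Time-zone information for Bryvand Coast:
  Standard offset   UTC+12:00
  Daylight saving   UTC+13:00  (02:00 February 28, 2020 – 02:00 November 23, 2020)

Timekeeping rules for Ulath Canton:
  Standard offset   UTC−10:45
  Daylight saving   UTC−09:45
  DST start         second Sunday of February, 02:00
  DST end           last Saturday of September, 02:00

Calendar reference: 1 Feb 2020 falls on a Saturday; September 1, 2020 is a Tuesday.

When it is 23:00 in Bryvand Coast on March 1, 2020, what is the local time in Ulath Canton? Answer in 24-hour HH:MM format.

Daylight saving runs 28 February – 23 November; March 1, 2020 is inside that window, so Bryvand Coast is at UTC+13:00.
23:00 Bryvand Coast − 13h = 10:00 UTC.
1 February 2020 is a Saturday, so the first Sunday is February 2 and the second is February 9.
1 September 2020 is a Tuesday, so Saturdays fall on 5, 12, 19, 26; the last is September 26.
At the standard offset (UTC−10:45), 10:00 UTC − 10h45m = 23:15 Ulath Canton standard time (rolling into the previous day, 29 February 2020).
Daylight saving runs 9 February – 26 September; the standard-time date in Ulath Canton, February 29, 2020, is inside that window, so Ulath Canton is at UTC−09:45.
10:00 UTC − 9h45m = 00:15 Ulath Canton.

00:15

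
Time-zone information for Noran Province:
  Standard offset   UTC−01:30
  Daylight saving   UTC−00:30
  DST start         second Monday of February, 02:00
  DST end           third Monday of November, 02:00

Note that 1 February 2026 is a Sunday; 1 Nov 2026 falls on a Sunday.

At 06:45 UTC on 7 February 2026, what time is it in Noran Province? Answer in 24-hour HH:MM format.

05:15

1 February 2026 is a Sunday, so the first Monday is February 2 and the second is February 9.
1 November 2026 is a Sunday, so the first Monday is November 2 and the third is November 16.
At the standard offset (UTC−01:30), 06:45 UTC − 1h30m = 05:15 Noran Province standard time.
The standard-time date in Noran Province, 7 February 2026, does not fall between 9 February and 16 November, so daylight saving is not in effect and Noran Province is at UTC−01:30.
06:45 UTC − 1h30m = 05:15 local.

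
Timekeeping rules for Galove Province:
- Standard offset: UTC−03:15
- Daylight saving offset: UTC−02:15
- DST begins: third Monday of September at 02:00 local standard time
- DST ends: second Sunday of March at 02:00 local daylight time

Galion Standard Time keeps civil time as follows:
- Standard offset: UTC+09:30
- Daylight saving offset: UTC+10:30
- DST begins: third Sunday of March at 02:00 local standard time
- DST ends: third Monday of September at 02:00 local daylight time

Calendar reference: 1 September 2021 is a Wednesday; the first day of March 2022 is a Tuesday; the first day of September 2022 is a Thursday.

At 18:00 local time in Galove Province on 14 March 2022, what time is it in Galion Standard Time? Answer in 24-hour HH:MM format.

1 September 2021 is a Wednesday, so the first Monday is September 6 and the third is September 20.
1 March 2022 is a Tuesday, so the first Sunday is March 6 and the second is March 13.
Daylight saving runs 20 September 2021 – 13 March 2022; 14 March 2022 is outside that window, so Galove Province is on standard time at UTC−03:15.
18:00 Galove Province + 3h15m = 21:15 UTC.
1 March 2022 is a Tuesday, so the first Sunday is March 6 and the third is March 20.
1 September 2022 is a Thursday, so the first Monday is September 5 and the third is September 19.
At the standard offset (UTC+09:30), 21:15 UTC + 9h30m = 06:45 Galion Standard Time standard time (rolling into the next day, 15 March 2022).
The standard-time date in Galion Standard Time, 15 March 2022, is outside the daylight-saving period (20 March – 19 September), so Galion Standard Time is on standard time, UTC+09:30.
21:15 UTC + 9h30m = 06:45 Galion Standard Time (rolling into the next day, 15 March 2022).

06:45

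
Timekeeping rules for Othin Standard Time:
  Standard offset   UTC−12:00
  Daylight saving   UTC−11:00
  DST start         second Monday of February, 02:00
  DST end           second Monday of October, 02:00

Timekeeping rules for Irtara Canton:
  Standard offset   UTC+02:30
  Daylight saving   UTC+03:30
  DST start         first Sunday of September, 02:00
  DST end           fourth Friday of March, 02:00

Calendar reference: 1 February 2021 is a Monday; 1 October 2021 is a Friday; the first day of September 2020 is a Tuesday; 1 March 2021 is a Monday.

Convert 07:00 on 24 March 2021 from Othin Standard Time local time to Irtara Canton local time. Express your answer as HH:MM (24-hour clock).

1 February 2021 is a Monday, so the first Monday is February 1 and the second is February 8.
1 October 2021 is a Friday, so the first Monday is October 4 and the second is October 11.
24 March 2021 falls between 8 February and 11 October, so daylight saving is in effect and Othin Standard Time is at UTC−11:00.
07:00 Othin Standard Time + 11h = 18:00 UTC.
1 September 2020 is a Tuesday, so the first Sunday is September 6.
1 March 2021 is a Monday, so the first Friday is March 5 and the fourth is March 26.
At the standard offset (UTC+02:30), 18:00 UTC + 2h30m = 20:30 Irtara Canton standard time.
The standard-time date in Irtara Canton, 24 March 2021, falls between 6 September 2020 and 26 March 2021, so daylight saving is in effect and Irtara Canton is at UTC+03:30.
18:00 UTC + 3h30m = 21:30 Irtara Canton.

21:30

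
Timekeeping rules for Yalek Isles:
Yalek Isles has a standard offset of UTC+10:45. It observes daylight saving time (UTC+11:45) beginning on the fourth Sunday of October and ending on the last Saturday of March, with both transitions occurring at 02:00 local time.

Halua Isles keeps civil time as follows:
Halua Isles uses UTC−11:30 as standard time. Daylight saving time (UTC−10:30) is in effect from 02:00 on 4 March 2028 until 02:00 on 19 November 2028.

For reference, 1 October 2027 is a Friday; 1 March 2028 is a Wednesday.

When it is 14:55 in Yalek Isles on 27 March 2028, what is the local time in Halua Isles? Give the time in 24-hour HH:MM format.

17:40

1 October 2027 is a Friday, so the first Sunday is October 3 and the fourth is October 24.
1 March 2028 is a Wednesday, so Saturdays fall on 4, 11, 18, 25; the last is March 25.
Daylight saving runs 24 October 2027 – 25 March 2028; 27 March 2028 is outside that window, so Yalek Isles is on standard time at UTC+10:45.
14:55 Yalek Isles − 10h45m = 04:10 UTC.
At the standard offset (UTC−11:30), 04:10 UTC − 11h30m = 16:40 Halua Isles standard time (rolling into the previous day, 26 March 2028).
The standard-time date in Halua Isles, 26 March 2028, falls between 4 March and 19 November, so daylight saving is in effect and Halua Isles is at UTC−10:30.
04:10 UTC − 10h30m = 17:40 Halua Isles (rolling into the previous day, 26 March 2028).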